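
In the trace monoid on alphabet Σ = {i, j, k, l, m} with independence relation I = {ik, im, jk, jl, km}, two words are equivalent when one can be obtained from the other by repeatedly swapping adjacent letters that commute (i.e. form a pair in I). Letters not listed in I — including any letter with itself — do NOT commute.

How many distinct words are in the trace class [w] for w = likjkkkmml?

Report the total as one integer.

70

piece 0:l — minimal
piece 1:i rests on {0:l}
piece 2:k rests on {0:l}
piece 3:j rests on {1:i}
piece 4:k rests on {2:k}
piece 5:k rests on {4:k}
piece 6:k rests on {5:k}
piece 7:m rests on {3:j}
piece 8:m rests on {7:m}
piece 9:l rests on {6:k, 8:m}
minimal pieces: {0:l}
ways to finish when only these pieces remain (= sum over removing one remaining piece with nothing left below it):
  1 left: {9}→1
  2 left: {6,9}→1  {8,9}→1
  3 left: {5,6,9}→1  {6,8,9}→2  {7,8,9}→1
  4 left: {3,7,8,9}→1  {4,5,6,9}→1  {5,6,8,9}→3  {6,7,8,9}→3
  5 left: {1,3,7,8,9}→1  {2,4,5,6,9}→1  {3,6,7,8,9}→4  {4,5,6,8,9}→4  {5,6,7,8,9}→6
  6 left: {1,3,6,7,8,9}→5  {2,4,5,6,8,9}→5  {3,5,6,7,8,9}→10  {4,5,6,7,8,9}→10
  7 left: {1,3,5,6,7,8,9}→15  {2,4,5,6,7,8,9}→15  {3,4,5,6,7,8,9}→20
  8 left: {1,3,4,5,6,7,8,9}→35  {2,3,4,5,6,7,8,9}→35
  placing 0:l first → 70 extensions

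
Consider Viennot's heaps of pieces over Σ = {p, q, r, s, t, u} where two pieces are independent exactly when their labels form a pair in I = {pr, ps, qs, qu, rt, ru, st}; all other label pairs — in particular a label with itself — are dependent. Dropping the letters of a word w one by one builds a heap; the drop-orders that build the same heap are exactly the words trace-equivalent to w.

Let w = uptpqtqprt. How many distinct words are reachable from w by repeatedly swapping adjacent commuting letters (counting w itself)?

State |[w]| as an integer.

0(u) covers ∅
1(p) covers 0:u
2(t) covers 1:p
3(p) covers 2:t
4(q) covers 3:p
5(t) covers 4:q
6(q) covers 5:t
7(p) covers 6:q
8(r) covers 6:q
9(t) covers 7:p
floor of heap: 0:u
completions by unplaced set U, small U first (add the entries for U minus each lowest piece of U):
  |U|=1: {8}:1  {9}:1
  |U|=2: {7,9}:1  {8,9}:2
  |U|=3: {7,8,9}:3
  |U|=4: {6,7,8,9}:3
  |U|=5: {5,6,7,8,9}:3
  |U|=6: {4,5,6,7,8,9}:3
  |U|=7: {3,4,5,6,7,8,9}:3
  |U|=8: {2,3,4,5,6,7,8,9}:3
  start at 0(u): 3

3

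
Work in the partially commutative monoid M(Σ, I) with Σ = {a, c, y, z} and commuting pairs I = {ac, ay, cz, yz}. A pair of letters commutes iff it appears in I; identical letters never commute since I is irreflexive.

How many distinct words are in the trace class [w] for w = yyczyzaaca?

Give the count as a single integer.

drop 0:y onto floor
drop 1:y onto {0:y}
drop 2:c onto {1:y}
drop 3:z onto floor
drop 4:y onto {2:c}
drop 5:z onto {3:z}
drop 6:a onto {5:z}
drop 7:a onto {6:a}
drop 8:c onto {4:y}
drop 9:a onto {7:a}
ground layer = {0:y, 3:z}
drop-orders for the pieces not yet dropped (sum over which currently-grounded one goes next):
  1 to go: {8} 1  {9} 1
  2 to go: {4,8} 1  {7,9} 1  {8,9} 2
  3 to go: {2,4,8} 1  {4,8,9} 3  {6,7,9} 1  {7,8,9} 3
  4 to go: {1,2,4,8} 1  {2,4,8,9} 4  {4,7,8,9} 6  {5,6,7,9} 1  {6,7,8,9} 4
  5 to go: {0,1,2,4,8} 1  {1,2,4,8,9} 5  {2,4,7,8,9} 10  {3,5,6,7,9} 1  {4,6,7,8,9} 10  {5,6,7,8,9} 5
  6 to go: {0,1,2,4,8,9} 6  {1,2,4,7,8,9} 15  {2,4,6,7,8,9} 20  {3,5,6,7,8,9} 6  {4,5,6,7,8,9} 15
  7 to go: {0,1,2,4,7,8,9} 21  {1,2,4,6,7,8,9} 35  {2,4,5,6,7,8,9} 35  {3,4,5,6,7,8,9} 21
  8 to go: {0,1,2,4,6,7,8,9} 56  {1,2,4,5,6,7,8,9} 70  {2,3,4,5,6,7,8,9} 56
  if 0:y drops first: 126 orders
  if 3:z drops first: 126 orders
heap linearizations: 252

252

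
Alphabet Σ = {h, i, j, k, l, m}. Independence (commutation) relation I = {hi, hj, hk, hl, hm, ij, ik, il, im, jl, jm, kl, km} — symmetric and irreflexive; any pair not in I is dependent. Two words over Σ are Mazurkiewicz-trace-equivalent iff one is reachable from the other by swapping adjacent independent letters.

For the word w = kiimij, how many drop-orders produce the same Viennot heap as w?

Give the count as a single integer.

60

0(k) covers ∅
1(i) covers ∅
2(i) covers 1:i
3(m) covers ∅
4(i) covers 2:i
5(j) covers 0:k
floor of heap: 0:k, 1:i, 3:m
completions by unplaced set U, small U first (add the entries for U minus each lowest piece of U):
  |U|=1: {3}:1  {4}:1  {5}:1
  |U|=2: {0,5}:1  {2,4}:1  {3,4}:2  {3,5}:2  {4,5}:2
  |U|=3: {0,3,5}:3  {0,4,5}:3  {1,2,4}:1  {2,3,4}:3  {2,4,5}:3  {3,4,5}:6
  |U|=4: {0,2,4,5}:6  {0,3,4,5}:12  {1,2,3,4}:4  {1,2,4,5}:4  {2,3,4,5}:12
  start at 0(k): 20
  start at 1(i): 30
  start at 3(m): 10
sum over floor = 60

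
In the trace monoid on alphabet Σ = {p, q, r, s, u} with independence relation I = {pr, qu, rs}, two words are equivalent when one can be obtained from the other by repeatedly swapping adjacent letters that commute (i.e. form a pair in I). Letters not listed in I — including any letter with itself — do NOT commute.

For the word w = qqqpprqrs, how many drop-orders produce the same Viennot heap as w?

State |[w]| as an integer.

6

piece 0:q — minimal
piece 1:q rests on {0:q}
piece 2:q rests on {1:q}
piece 3:p rests on {2:q}
piece 4:p rests on {3:p}
piece 5:r rests on {2:q}
piece 6:q rests on {4:p, 5:r}
piece 7:r rests on {6:q}
piece 8:s rests on {6:q}
minimal pieces: {0:q}
ways to finish when only these pieces remain (= sum over removing one remaining piece with nothing left below it):
  1 left: {7}→1  {8}→1
  2 left: {7,8}→2
  3 left: {6,7,8}→2
  4 left: {4,6,7,8}→2  {5,6,7,8}→2
  5 left: {3,4,6,7,8}→2  {4,5,6,7,8}→4
  6 left: {3,4,5,6,7,8}→6
  7 left: {2,3,4,5,6,7,8}→6
  placing 0:q first → 6 extensions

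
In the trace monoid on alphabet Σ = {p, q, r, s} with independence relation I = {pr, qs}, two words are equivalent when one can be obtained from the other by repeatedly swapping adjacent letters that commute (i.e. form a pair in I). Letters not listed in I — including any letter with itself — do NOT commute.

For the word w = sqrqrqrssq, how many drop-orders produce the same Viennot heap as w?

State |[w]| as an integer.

0(s) covers ∅
1(q) covers ∅
2(r) covers 0:s, 1:q
3(q) covers 2:r
4(r) covers 3:q
5(q) covers 4:r
6(r) covers 5:q
7(s) covers 6:r
8(s) covers 7:s
9(q) covers 6:r
floor of heap: 0:s, 1:q
completions by unplaced set U, small U first (add the entries for U minus each lowest piece of U):
  |U|=1: {8}:1  {9}:1
  |U|=2: {7,8}:1  {8,9}:2
  |U|=3: {7,8,9}:3
  |U|=4: {6,7,8,9}:3
  |U|=5: {5,6,7,8,9}:3
  |U|=6: {4,5,6,7,8,9}:3
  |U|=7: {3,4,5,6,7,8,9}:3
  |U|=8: {2,3,4,5,6,7,8,9}:3
  start at 0(s): 3
  start at 1(q): 3
sum over floor = 6

6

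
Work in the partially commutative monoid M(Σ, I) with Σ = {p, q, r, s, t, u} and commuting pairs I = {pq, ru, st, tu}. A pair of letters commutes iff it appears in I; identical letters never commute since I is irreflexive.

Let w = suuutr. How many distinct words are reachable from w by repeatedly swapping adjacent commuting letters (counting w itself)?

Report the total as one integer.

drop 0:s onto floor
drop 1:u onto {0:s}
drop 2:u onto {1:u}
drop 3:u onto {2:u}
drop 4:t onto floor
drop 5:r onto {0:s, 4:t}
ground layer = {0:s, 4:t}
drop-orders for the pieces not yet dropped (sum over which currently-grounded one goes next):
  1 to go: {3} 1  {5} 1
  2 to go: {2,3} 1  {3,5} 2  {4,5} 1
  3 to go: {1,2,3} 1  {2,3,5} 3  {3,4,5} 3
  4 to go: {1,2,3,5} 4  {2,3,4,5} 6
  if 0:s drops first: 10 orders
  if 4:t drops first: 4 orders
heap linearizations: 14

14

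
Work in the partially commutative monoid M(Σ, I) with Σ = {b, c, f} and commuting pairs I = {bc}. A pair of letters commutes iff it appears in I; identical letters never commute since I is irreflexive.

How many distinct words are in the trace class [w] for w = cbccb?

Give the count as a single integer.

drop 0:c onto floor
drop 1:b onto floor
drop 2:c onto {0:c}
drop 3:c onto {2:c}
drop 4:b onto {1:b}
ground layer = {0:c, 1:b}
drop-orders for the pieces not yet dropped (sum over which currently-grounded one goes next):
  1 to go: {3} 1  {4} 1
  2 to go: {1,4} 1  {2,3} 1  {3,4} 2
  3 to go: {0,2,3} 1  {1,3,4} 3  {2,3,4} 3
  if 0:c drops first: 6 orders
  if 1:b drops first: 4 orders
heap linearizations: 10

10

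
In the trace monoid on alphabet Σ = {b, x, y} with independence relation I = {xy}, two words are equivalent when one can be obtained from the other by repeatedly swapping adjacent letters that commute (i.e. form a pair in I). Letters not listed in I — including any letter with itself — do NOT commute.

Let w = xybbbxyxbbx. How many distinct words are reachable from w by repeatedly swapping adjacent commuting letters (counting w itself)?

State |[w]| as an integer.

6

drop 0:x onto floor
drop 1:y onto floor
drop 2:b onto {0:x, 1:y}
drop 3:b onto {2:b}
drop 4:b onto {3:b}
drop 5:x onto {4:b}
drop 6:y onto {4:b}
drop 7:x onto {5:x}
drop 8:b onto {6:y, 7:x}
drop 9:b onto {8:b}
drop 10:x onto {9:b}
ground layer = {0:x, 1:y}
drop-orders for the pieces not yet dropped (sum over which currently-grounded one goes next):
  1 to go: {10} 1
  2 to go: {9,10} 1
  3 to go: {8,9,10} 1
  4 to go: {6,8,9,10} 1  {7,8,9,10} 1
  5 to go: {5,7,8,9,10} 1  {6,7,8,9,10} 2
  6 to go: {5,6,7,8,9,10} 3
  7 to go: {4,5,6,7,8,9,10} 3
  8 to go: {3,4,5,6,7,8,9,10} 3
  9 to go: {2,3,4,5,6,7,8,9,10} 3
  if 0:x drops first: 3 orders
  if 1:y drops first: 3 orders
heap linearizations: 6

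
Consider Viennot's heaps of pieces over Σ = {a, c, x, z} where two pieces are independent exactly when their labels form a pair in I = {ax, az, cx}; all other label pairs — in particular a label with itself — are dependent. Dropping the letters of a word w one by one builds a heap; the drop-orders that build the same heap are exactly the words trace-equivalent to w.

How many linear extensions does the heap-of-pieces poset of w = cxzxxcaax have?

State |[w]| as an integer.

drop 0:c onto floor
drop 1:x onto floor
drop 2:z onto {0:c, 1:x}
drop 3:x onto {2:z}
drop 4:x onto {3:x}
drop 5:c onto {2:z}
drop 6:a onto {5:c}
drop 7:a onto {6:a}
drop 8:x onto {4:x}
ground layer = {0:c, 1:x}
drop-orders for the pieces not yet dropped (sum over which currently-grounded one goes next):
  1 to go: {7} 1  {8} 1
  2 to go: {4,8} 1  {6,7} 1  {7,8} 2
  3 to go: {3,4,8} 1  {4,7,8} 3  {5,6,7} 1  {6,7,8} 3
  4 to go: {3,4,7,8} 4  {4,6,7,8} 6  {5,6,7,8} 4
  5 to go: {3,4,6,7,8} 10  {4,5,6,7,8} 10
  6 to go: {3,4,5,6,7,8} 20
  7 to go: {2,3,4,5,6,7,8} 20
  if 0:c drops first: 20 orders
  if 1:x drops first: 20 orders
heap linearizations: 40

40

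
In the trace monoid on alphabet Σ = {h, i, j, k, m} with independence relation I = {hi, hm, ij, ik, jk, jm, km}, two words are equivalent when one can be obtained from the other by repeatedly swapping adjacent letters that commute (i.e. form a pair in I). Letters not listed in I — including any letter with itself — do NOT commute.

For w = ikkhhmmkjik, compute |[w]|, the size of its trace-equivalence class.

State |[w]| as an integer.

piece 0:i — minimal
piece 1:k — minimal
piece 2:k rests on {1:k}
piece 3:h rests on {2:k}
piece 4:h rests on {3:h}
piece 5:m rests on {0:i}
piece 6:m rests on {5:m}
piece 7:k rests on {4:h}
piece 8:j rests on {4:h}
piece 9:i rests on {6:m}
piece 10:k rests on {7:k}
minimal pieces: {0:i, 1:k}
ways to finish when only these pieces remain (= sum over removing one remaining piece with nothing left below it):
  1 left: {8}→1  {9}→1  {10}→1
  2 left: {6,9}→1  {7,10}→1  {8,9}→2  {8,10}→2  {9,10}→2
  3 left: {5,6,9}→1  {6,8,9}→3  {6,9,10}→3  {7,8,10}→3  {7,9,10}→3  {8,9,10}→6
  4 left: {0,5,6,9}→1  {4,7,8,10}→3  {5,6,8,9}→4  {5,6,9,10}→4  {6,7,9,10}→6  {6,8,9,10}→12  {7,8,9,10}→12
  5 left: {0,5,6,8,9}→5  {0,5,6,9,10}→5  {3,4,7,8,10}→3  {4,7,8,9,10}→15  {5,6,7,9,10}→10  {5,6,8,9,10}→20  {6,7,8,9,10}→30
  6 left: {0,5,6,7,9,10}→15  {0,5,6,8,9,10}→30  {2,3,4,7,8,10}→3  {3,4,7,8,9,10}→18  {4,6,7,8,9,10}→45  {5,6,7,8,9,10}→60
  7 left: {0,5,6,7,8,9,10}→105  {1,2,3,4,7,8,10}→3  {2,3,4,7,8,9,10}→21  {3,4,6,7,8,9,10}→63  {4,5,6,7,8,9,10}→105
  8 left: {0,4,5,6,7,8,9,10}→210  {1,2,3,4,7,8,9,10}→24  {2,3,4,6,7,8,9,10}→84  {3,4,5,6,7,8,9,10}→168
  9 left: {0,3,4,5,6,7,8,9,10}→378  {1,2,3,4,6,7,8,9,10}→108  {2,3,4,5,6,7,8,9,10}→252
  placing 0:i first → 360 extensions
  placing 1:k first → 630 extensions
total linear extensions = 990

990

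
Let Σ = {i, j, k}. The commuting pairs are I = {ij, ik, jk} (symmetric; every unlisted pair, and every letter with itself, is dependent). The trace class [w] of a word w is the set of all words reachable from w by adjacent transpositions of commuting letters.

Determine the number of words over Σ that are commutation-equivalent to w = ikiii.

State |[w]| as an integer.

piece 0:i — minimal
piece 1:k — minimal
piece 2:i rests on {0:i}
piece 3:i rests on {2:i}
piece 4:i rests on {3:i}
minimal pieces: {0:i, 1:k}
ways to finish when only these pieces remain (= sum over removing one remaining piece with nothing left below it):
  1 left: {1}→1  {4}→1
  2 left: {1,4}→2  {3,4}→1
  3 left: {1,3,4}→3  {2,3,4}→1
  placing 0:i first → 4 extensions
  placing 1:k first → 1 extensions
total linear extensions = 5

5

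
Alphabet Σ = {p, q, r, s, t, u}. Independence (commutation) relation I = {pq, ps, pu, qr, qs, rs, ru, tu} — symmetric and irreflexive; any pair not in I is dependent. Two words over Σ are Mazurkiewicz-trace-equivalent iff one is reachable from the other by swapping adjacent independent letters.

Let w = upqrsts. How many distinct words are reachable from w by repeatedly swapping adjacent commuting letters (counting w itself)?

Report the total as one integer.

drop 0:u onto floor
drop 1:p onto floor
drop 2:q onto {0:u}
drop 3:r onto {1:p}
drop 4:s onto {0:u}
drop 5:t onto {2:q, 3:r, 4:s}
drop 6:s onto {5:t}
ground layer = {0:u, 1:p}
drop-orders for the pieces not yet dropped (sum over which currently-grounded one goes next):
  1 to go: {6} 1
  2 to go: {5,6} 1
  3 to go: {2,5,6} 1  {3,5,6} 1  {4,5,6} 1
  4 to go: {1,3,5,6} 1  {2,3,5,6} 2  {2,4,5,6} 2  {3,4,5,6} 2
  5 to go: {0,2,4,5,6} 2  {1,2,3,5,6} 3  {1,3,4,5,6} 3  {2,3,4,5,6} 6
  if 0:u drops first: 12 orders
  if 1:p drops first: 8 orders
heap linearizations: 20

20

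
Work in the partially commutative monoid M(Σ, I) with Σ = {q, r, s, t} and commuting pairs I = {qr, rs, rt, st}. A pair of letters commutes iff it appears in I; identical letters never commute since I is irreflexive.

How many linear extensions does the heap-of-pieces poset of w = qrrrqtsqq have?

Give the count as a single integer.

168

piece 0:q — minimal
piece 1:r — minimal
piece 2:r rests on {1:r}
piece 3:r rests on {2:r}
piece 4:q rests on {0:q}
piece 5:t rests on {4:q}
piece 6:s rests on {4:q}
piece 7:q rests on {5:t, 6:s}
piece 8:q rests on {7:q}
minimal pieces: {0:q, 1:r}
ways to finish when only these pieces remain (= sum over removing one remaining piece with nothing left below it):
  1 left: {3}→1  {8}→1
  2 left: {2,3}→1  {3,8}→2  {7,8}→1
  3 left: {1,2,3}→1  {2,3,8}→3  {3,7,8}→3  {5,7,8}→1  {6,7,8}→1
  4 left: {1,2,3,8}→4  {2,3,7,8}→6  {3,5,7,8}→4  {3,6,7,8}→4  {5,6,7,8}→2
  5 left: {1,2,3,7,8}→10  {2,3,5,7,8}→10  {2,3,6,7,8}→10  {3,5,6,7,8}→10  {4,5,6,7,8}→2
  6 left: {0,4,5,6,7,8}→2  {1,2,3,5,7,8}→20  {1,2,3,6,7,8}→20  {2,3,5,6,7,8}→30  {3,4,5,6,7,8}→12
  7 left: {0,3,4,5,6,7,8}→14  {1,2,3,5,6,7,8}→70  {2,3,4,5,6,7,8}→42
  placing 0:q first → 112 extensions
  placing 1:r first → 56 extensions
total linear extensions = 168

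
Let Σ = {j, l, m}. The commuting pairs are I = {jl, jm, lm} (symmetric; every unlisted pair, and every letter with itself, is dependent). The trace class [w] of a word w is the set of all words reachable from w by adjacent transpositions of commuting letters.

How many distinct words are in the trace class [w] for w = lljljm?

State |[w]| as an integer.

piece 0:l — minimal
piece 1:l rests on {0:l}
piece 2:j — minimal
piece 3:l rests on {1:l}
piece 4:j rests on {2:j}
piece 5:m — minimal
minimal pieces: {0:l, 2:j, 5:m}
ways to finish when only these pieces remain (= sum over removing one remaining piece with nothing left below it):
  1 left: {3}→1  {4}→1  {5}→1
  2 left: {1,3}→1  {2,4}→1  {3,4}→2  {3,5}→2  {4,5}→2
  3 left: {0,1,3}→1  {1,3,4}→3  {1,3,5}→3  {2,3,4}→3  {2,4,5}→3  {3,4,5}→6
  4 left: {0,1,3,4}→4  {0,1,3,5}→4  {1,2,3,4}→6  {1,3,4,5}→12  {2,3,4,5}→12
  placing 0:l first → 30 extensions
  placing 2:j first → 20 extensions
  placing 5:m first → 10 extensions
total linear extensions = 60

60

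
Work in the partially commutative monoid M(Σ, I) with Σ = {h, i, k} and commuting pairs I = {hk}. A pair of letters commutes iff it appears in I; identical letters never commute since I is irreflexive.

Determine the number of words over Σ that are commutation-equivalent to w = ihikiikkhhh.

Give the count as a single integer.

10

drop 0:i onto floor
drop 1:h onto {0:i}
drop 2:i onto {1:h}
drop 3:k onto {2:i}
drop 4:i onto {3:k}
drop 5:i onto {4:i}
drop 6:k onto {5:i}
drop 7:k onto {6:k}
drop 8:h onto {5:i}
drop 9:h onto {8:h}
drop 10:h onto {9:h}
ground layer = {0:i}
drop-orders for the pieces not yet dropped (sum over which currently-grounded one goes next):
  1 to go: {7} 1  {10} 1
  2 to go: {6,7} 1  {7,10} 2  {9,10} 1
  3 to go: {6,7,10} 3  {7,9,10} 3  {8,9,10} 1
  4 to go: {6,7,9,10} 6  {7,8,9,10} 4
  5 to go: {6,7,8,9,10} 10
  6 to go: {5,6,7,8,9,10} 10
  7 to go: {4,5,6,7,8,9,10} 10
  8 to go: {3,4,5,6,7,8,9,10} 10
  9 to go: {2,3,4,5,6,7,8,9,10} 10
  if 0:i drops first: 10 orders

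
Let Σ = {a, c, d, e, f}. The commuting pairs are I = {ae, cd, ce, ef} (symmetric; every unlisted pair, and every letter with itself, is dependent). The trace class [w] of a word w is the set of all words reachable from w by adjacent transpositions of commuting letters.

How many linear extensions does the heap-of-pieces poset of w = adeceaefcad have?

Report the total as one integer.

0(a) covers ∅
1(d) covers 0:a
2(e) covers 1:d
3(c) covers 0:a
4(e) covers 2:e
5(a) covers 1:d, 3:c
6(e) covers 4:e
7(f) covers 5:a
8(c) covers 7:f
9(a) covers 8:c
10(d) covers 6:e, 9:a
floor of heap: 0:a
completions by unplaced set U, small U first (add the entries for U minus each lowest piece of U):
  |U|=1: {10}:1
  |U|=2: {6,10}:1  {9,10}:1
  |U|=3: {4,6,10}:1  {6,9,10}:2  {8,9,10}:1
  |U|=4: {2,4,6,10}:1  {4,6,9,10}:3  {6,8,9,10}:3  {7,8,9,10}:1
  |U|=5: {2,4,6,9,10}:4  {4,6,8,9,10}:6  {5,7,8,9,10}:1  {6,7,8,9,10}:4
  |U|=6: {2,4,6,8,9,10}:10  {3,5,7,8,9,10}:1  {4,6,7,8,9,10}:10  {5,6,7,8,9,10}:5
  |U|=7: {2,4,6,7,8,9,10}:20  {3,5,6,7,8,9,10}:6  {4,5,6,7,8,9,10}:15
  |U|=8: {2,4,5,6,7,8,9,10}:35  {3,4,5,6,7,8,9,10}:21
  |U|=9: {1,2,4,5,6,7,8,9,10}:35  {2,3,4,5,6,7,8,9,10}:56
  start at 0(a): 91

91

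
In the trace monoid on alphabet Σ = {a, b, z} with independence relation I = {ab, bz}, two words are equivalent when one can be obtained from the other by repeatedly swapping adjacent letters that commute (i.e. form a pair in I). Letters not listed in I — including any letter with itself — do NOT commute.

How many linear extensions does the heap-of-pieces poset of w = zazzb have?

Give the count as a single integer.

5

piece 0:z — minimal
piece 1:a rests on {0:z}
piece 2:z rests on {1:a}
piece 3:z rests on {2:z}
piece 4:b — minimal
minimal pieces: {0:z, 4:b}
ways to finish when only these pieces remain (= sum over removing one remaining piece with nothing left below it):
  1 left: {3}→1  {4}→1
  2 left: {2,3}→1  {3,4}→2
  3 left: {1,2,3}→1  {2,3,4}→3
  placing 0:z first → 4 extensions
  placing 4:b first → 1 extensions
total linear extensions = 5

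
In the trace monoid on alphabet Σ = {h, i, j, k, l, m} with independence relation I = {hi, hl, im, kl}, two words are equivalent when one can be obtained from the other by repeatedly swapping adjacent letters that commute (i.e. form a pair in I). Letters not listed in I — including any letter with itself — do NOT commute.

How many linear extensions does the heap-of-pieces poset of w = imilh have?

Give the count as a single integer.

piece 0:i — minimal
piece 1:m — minimal
piece 2:i rests on {0:i}
piece 3:l rests on {1:m, 2:i}
piece 4:h rests on {1:m}
minimal pieces: {0:i, 1:m}
ways to finish when only these pieces remain (= sum over removing one remaining piece with nothing left below it):
  1 left: {3}→1  {4}→1
  2 left: {2,3}→1  {3,4}→2
  3 left: {0,2,3}→1  {1,3,4}→2  {2,3,4}→3
  placing 0:i first → 5 extensions
  placing 1:m first → 4 extensions
total linear extensions = 9

9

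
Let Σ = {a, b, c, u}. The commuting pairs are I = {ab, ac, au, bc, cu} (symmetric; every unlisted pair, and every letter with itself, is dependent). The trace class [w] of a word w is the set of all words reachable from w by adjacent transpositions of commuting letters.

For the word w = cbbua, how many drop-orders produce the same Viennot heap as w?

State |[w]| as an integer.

20

drop 0:c onto floor
drop 1:b onto floor
drop 2:b onto {1:b}
drop 3:u onto {2:b}
drop 4:a onto floor
ground layer = {0:c, 1:b, 4:a}
drop-orders for the pieces not yet dropped (sum over which currently-grounded one goes next):
  1 to go: {0} 1  {3} 1  {4} 1
  2 to go: {0,3} 2  {0,4} 2  {2,3} 1  {3,4} 2
  3 to go: {0,2,3} 3  {0,3,4} 6  {1,2,3} 1  {2,3,4} 3
  if 0:c drops first: 4 orders
  if 1:b drops first: 12 orders
  if 4:a drops first: 4 orders
heap linearizations: 20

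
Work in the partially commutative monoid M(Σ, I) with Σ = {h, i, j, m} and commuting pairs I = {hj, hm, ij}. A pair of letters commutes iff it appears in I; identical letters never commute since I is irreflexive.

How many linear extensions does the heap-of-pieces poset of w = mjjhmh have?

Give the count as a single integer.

15

0(m) covers ∅
1(j) covers 0:m
2(j) covers 1:j
3(h) covers ∅
4(m) covers 2:j
5(h) covers 3:h
floor of heap: 0:m, 3:h
completions by unplaced set U, small U first (add the entries for U minus each lowest piece of U):
  |U|=1: {4}:1  {5}:1
  |U|=2: {2,4}:1  {3,5}:1  {4,5}:2
  |U|=3: {1,2,4}:1  {2,4,5}:3  {3,4,5}:3
  |U|=4: {0,1,2,4}:1  {1,2,4,5}:4  {2,3,4,5}:6
  start at 0(m): 10
  start at 3(h): 5
sum over floor = 15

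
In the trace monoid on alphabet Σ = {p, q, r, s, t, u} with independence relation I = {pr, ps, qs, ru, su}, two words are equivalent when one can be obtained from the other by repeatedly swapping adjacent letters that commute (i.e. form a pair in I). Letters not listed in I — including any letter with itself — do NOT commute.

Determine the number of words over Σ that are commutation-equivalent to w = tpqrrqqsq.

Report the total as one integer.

#0=t has no predecessor
#1=p depends on [0:t]
#2=q depends on [1:p]
#3=r depends on [2:q]
#4=r depends on [3:r]
#5=q depends on [4:r]
#6=q depends on [5:q]
#7=s depends on [4:r]
#8=q depends on [6:q]
sources: [0:t]
N(rest) = Σ N(rest − s) over sources s of rest; N(one piece) = 1:
  size 1 → [7]=1  [8]=1
  size 2 → [6,8]=1  [7,8]=2
  size 3 → [5,6,8]=1  [6,7,8]=3
  size 4 → [5,6,7,8]=4
  size 5 → [4,5,6,7,8]=4
  size 6 → [3,4,5,6,7,8]=4
  size 7 → [2,3,4,5,6,7,8]=4
  first=0(t) contributes 4

4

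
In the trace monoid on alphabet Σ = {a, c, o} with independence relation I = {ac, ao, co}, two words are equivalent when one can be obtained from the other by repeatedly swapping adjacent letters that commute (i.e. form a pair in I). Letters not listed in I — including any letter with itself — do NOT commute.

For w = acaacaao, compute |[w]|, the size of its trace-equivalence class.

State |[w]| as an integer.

#0=a has no predecessor
#1=c has no predecessor
#2=a depends on [0:a]
#3=a depends on [2:a]
#4=c depends on [1:c]
#5=a depends on [3:a]
#6=a depends on [5:a]
#7=o has no predecessor
sources: [0:a, 1:c, 7:o]
N(rest) = Σ N(rest − s) over sources s of rest; N(one piece) = 1:
  size 1 → [4]=1  [6]=1  [7]=1
  size 2 → [1,4]=1  [4,6]=2  [4,7]=2  [5,6]=1  [6,7]=2
  size 3 → [1,4,6]=3  [1,4,7]=3  [3,5,6]=1  [4,5,6]=3  [4,6,7]=6  [5,6,7]=3
  size 4 → [1,4,5,6]=6  [1,4,6,7]=12  [2,3,5,6]=1  [3,4,5,6]=4  [3,5,6,7]=4  [4,5,6,7]=12
  size 5 → [0,2,3,5,6]=1  [1,3,4,5,6]=10  [1,4,5,6,7]=30  [2,3,4,5,6]=5  [2,3,5,6,7]=5  [3,4,5,6,7]=20
  size 6 → [0,2,3,4,5,6]=6  [0,2,3,5,6,7]=6  [1,2,3,4,5,6]=15  [1,3,4,5,6,7]=60  [2,3,4,5,6,7]=30
  first=0(a) contributes 105
  first=1(c) contributes 42
  first=7(o) contributes 21
|[w]| = 168

168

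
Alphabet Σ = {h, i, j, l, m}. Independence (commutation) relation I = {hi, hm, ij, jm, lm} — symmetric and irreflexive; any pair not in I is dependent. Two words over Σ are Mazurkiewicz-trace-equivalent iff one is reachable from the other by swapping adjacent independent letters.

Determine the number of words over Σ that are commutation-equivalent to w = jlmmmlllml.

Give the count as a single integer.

210

0(j) covers ∅
1(l) covers 0:j
2(m) covers ∅
3(m) covers 2:m
4(m) covers 3:m
5(l) covers 1:l
6(l) covers 5:l
7(l) covers 6:l
8(m) covers 4:m
9(l) covers 7:l
floor of heap: 0:j, 2:m
completions by unplaced set U, small U first (add the entries for U minus each lowest piece of U):
  |U|=1: {8}:1  {9}:1
  |U|=2: {4,8}:1  {7,9}:1  {8,9}:2
  |U|=3: {3,4,8}:1  {4,8,9}:3  {6,7,9}:1  {7,8,9}:3
  |U|=4: {2,3,4,8}:1  {3,4,8,9}:4  {4,7,8,9}:6  {5,6,7,9}:1  {6,7,8,9}:4
  |U|=5: {1,5,6,7,9}:1  {2,3,4,8,9}:5  {3,4,7,8,9}:10  {4,6,7,8,9}:10  {5,6,7,8,9}:5
  |U|=6: {0,1,5,6,7,9}:1  {1,5,6,7,8,9}:6  {2,3,4,7,8,9}:15  {3,4,6,7,8,9}:20  {4,5,6,7,8,9}:15
  |U|=7: {0,1,5,6,7,8,9}:7  {1,4,5,6,7,8,9}:21  {2,3,4,6,7,8,9}:35  {3,4,5,6,7,8,9}:35
  |U|=8: {0,1,4,5,6,7,8,9}:28  {1,3,4,5,6,7,8,9}:56  {2,3,4,5,6,7,8,9}:70
  start at 0(j): 126
  start at 2(m): 84
sum over floor = 210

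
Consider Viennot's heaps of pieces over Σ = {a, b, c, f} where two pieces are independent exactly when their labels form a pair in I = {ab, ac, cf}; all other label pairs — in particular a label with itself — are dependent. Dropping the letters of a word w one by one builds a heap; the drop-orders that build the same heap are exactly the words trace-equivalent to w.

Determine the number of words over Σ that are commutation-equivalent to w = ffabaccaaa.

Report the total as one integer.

56

piece 0:f — minimal
piece 1:f rests on {0:f}
piece 2:a rests on {1:f}
piece 3:b rests on {1:f}
piece 4:a rests on {2:a}
piece 5:c rests on {3:b}
piece 6:c rests on {5:c}
piece 7:a rests on {4:a}
piece 8:a rests on {7:a}
piece 9:a rests on {8:a}
minimal pieces: {0:f}
ways to finish when only these pieces remain (= sum over removing one remaining piece with nothing left below it):
  1 left: {6}→1  {9}→1
  2 left: {5,6}→1  {6,9}→2  {8,9}→1
  3 left: {3,5,6}→1  {5,6,9}→3  {6,8,9}→3  {7,8,9}→1
  4 left: {3,5,6,9}→4  {4,7,8,9}→1  {5,6,8,9}→6  {6,7,8,9}→4
  5 left: {2,4,7,8,9}→1  {3,5,6,8,9}→10  {4,6,7,8,9}→5  {5,6,7,8,9}→10
  6 left: {2,4,6,7,8,9}→6  {3,5,6,7,8,9}→20  {4,5,6,7,8,9}→15
  7 left: {2,4,5,6,7,8,9}→21  {3,4,5,6,7,8,9}→35
  8 left: {2,3,4,5,6,7,8,9}→56
  placing 0:f first → 56 extensions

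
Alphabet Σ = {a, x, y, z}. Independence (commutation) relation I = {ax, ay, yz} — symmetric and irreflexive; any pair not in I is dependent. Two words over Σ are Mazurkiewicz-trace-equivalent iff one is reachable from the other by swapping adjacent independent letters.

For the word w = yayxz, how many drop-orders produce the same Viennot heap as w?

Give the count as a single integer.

piece 0:y — minimal
piece 1:a — minimal
piece 2:y rests on {0:y}
piece 3:x rests on {2:y}
piece 4:z rests on {1:a, 3:x}
minimal pieces: {0:y, 1:a}
ways to finish when only these pieces remain (= sum over removing one remaining piece with nothing left below it):
  1 left: {4}→1
  2 left: {1,4}→1  {3,4}→1
  3 left: {1,3,4}→2  {2,3,4}→1
  placing 0:y first → 3 extensions
  placing 1:a first → 1 extensions
total linear extensions = 4

4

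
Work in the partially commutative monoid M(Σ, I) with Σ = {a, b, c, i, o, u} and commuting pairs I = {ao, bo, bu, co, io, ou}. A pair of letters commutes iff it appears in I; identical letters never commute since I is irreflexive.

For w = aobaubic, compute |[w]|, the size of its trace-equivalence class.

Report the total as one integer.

16

piece 0:a — minimal
piece 1:o — minimal
piece 2:b rests on {0:a}
piece 3:a rests on {2:b}
piece 4:u rests on {3:a}
piece 5:b rests on {3:a}
piece 6:i rests on {4:u, 5:b}
piece 7:c rests on {6:i}
minimal pieces: {0:a, 1:o}
ways to finish when only these pieces remain (= sum over removing one remaining piece with nothing left below it):
  1 left: {1}→1  {7}→1
  2 left: {1,7}→2  {6,7}→1
  3 left: {1,6,7}→3  {4,6,7}→1  {5,6,7}→1
  4 left: {1,4,6,7}→4  {1,5,6,7}→4  {4,5,6,7}→2
  5 left: {1,4,5,6,7}→10  {3,4,5,6,7}→2
  6 left: {1,3,4,5,6,7}→12  {2,3,4,5,6,7}→2
  placing 0:a first → 14 extensions
  placing 1:o first → 2 extensions
total linear extensions = 16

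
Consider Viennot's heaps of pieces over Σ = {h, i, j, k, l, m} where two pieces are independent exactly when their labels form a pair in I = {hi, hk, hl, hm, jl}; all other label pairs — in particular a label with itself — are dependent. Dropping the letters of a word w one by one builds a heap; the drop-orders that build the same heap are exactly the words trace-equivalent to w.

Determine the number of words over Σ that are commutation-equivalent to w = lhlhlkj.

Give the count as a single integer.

drop 0:l onto floor
drop 1:h onto floor
drop 2:l onto {0:l}
drop 3:h onto {1:h}
drop 4:l onto {2:l}
drop 5:k onto {4:l}
drop 6:j onto {3:h, 5:k}
ground layer = {0:l, 1:h}
drop-orders for the pieces not yet dropped (sum over which currently-grounded one goes next):
  1 to go: {6} 1
  2 to go: {3,6} 1  {5,6} 1
  3 to go: {1,3,6} 1  {3,5,6} 2  {4,5,6} 1
  4 to go: {1,3,5,6} 3  {2,4,5,6} 1  {3,4,5,6} 3
  5 to go: {0,2,4,5,6} 1  {1,3,4,5,6} 6  {2,3,4,5,6} 4
  if 0:l drops first: 10 orders
  if 1:h drops first: 5 orders
heap linearizations: 15

15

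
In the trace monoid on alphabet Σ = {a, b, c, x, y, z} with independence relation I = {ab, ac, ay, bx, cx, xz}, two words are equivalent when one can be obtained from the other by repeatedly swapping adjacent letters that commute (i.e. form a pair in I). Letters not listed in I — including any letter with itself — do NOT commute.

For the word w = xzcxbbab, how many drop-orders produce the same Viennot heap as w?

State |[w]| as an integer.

drop 0:x onto floor
drop 1:z onto floor
drop 2:c onto {1:z}
drop 3:x onto {0:x}
drop 4:b onto {2:c}
drop 5:b onto {4:b}
drop 6:a onto {1:z, 3:x}
drop 7:b onto {5:b}
ground layer = {0:x, 1:z}
drop-orders for the pieces not yet dropped (sum over which currently-grounded one goes next):
  1 to go: {6} 1  {7} 1
  2 to go: {3,6} 1  {5,7} 1  {6,7} 2
  3 to go: {0,3,6} 1  {3,6,7} 3  {4,5,7} 1  {5,6,7} 3
  4 to go: {0,3,6,7} 4  {2,4,5,7} 1  {3,5,6,7} 6  {4,5,6,7} 4
  5 to go: {0,3,5,6,7} 10  {2,4,5,6,7} 5  {3,4,5,6,7} 10
  6 to go: {0,3,4,5,6,7} 20  {1,2,4,5,6,7} 5  {2,3,4,5,6,7} 15
  if 0:x drops first: 20 orders
  if 1:z drops first: 35 orders
heap linearizations: 55

55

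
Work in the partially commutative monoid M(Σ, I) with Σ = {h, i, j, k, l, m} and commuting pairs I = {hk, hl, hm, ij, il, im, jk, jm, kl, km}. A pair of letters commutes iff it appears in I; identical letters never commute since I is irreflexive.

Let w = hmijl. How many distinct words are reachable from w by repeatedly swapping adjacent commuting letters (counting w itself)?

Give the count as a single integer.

0(h) covers ∅
1(m) covers ∅
2(i) covers 0:h
3(j) covers 0:h
4(l) covers 1:m, 3:j
floor of heap: 0:h, 1:m
completions by unplaced set U, small U first (add the entries for U minus each lowest piece of U):
  |U|=1: {2}:1  {4}:1
  |U|=2: {1,4}:1  {2,4}:2  {3,4}:1
  |U|=3: {1,2,4}:3  {1,3,4}:2  {2,3,4}:3
  start at 0(h): 8
  start at 1(m): 3
sum over floor = 11

11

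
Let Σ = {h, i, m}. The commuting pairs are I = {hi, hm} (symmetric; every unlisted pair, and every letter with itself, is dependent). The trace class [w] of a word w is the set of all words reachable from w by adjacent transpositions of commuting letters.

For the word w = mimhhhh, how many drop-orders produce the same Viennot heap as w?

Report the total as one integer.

#0=m has no predecessor
#1=i depends on [0:m]
#2=m depends on [1:i]
#3=h has no predecessor
#4=h depends on [3:h]
#5=h depends on [4:h]
#6=h depends on [5:h]
sources: [0:m, 3:h]
N(rest) = Σ N(rest − s) over sources s of rest; N(one piece) = 1:
  size 1 → [2]=1  [6]=1
  size 2 → [1,2]=1  [2,6]=2  [5,6]=1
  size 3 → [0,1,2]=1  [1,2,6]=3  [2,5,6]=3  [4,5,6]=1
  size 4 → [0,1,2,6]=4  [1,2,5,6]=6  [2,4,5,6]=4  [3,4,5,6]=1
  size 5 → [0,1,2,5,6]=10  [1,2,4,5,6]=10  [2,3,4,5,6]=5
  first=0(m) contributes 15
  first=3(h) contributes 20
|[w]| = 35

35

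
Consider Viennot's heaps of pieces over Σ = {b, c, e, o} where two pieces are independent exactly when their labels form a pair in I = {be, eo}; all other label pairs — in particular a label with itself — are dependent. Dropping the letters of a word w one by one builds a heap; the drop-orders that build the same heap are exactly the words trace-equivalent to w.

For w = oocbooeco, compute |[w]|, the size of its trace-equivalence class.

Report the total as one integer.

0(o) covers ∅
1(o) covers 0:o
2(c) covers 1:o
3(b) covers 2:c
4(o) covers 3:b
5(o) covers 4:o
6(e) covers 2:c
7(c) covers 5:o, 6:e
8(o) covers 7:c
floor of heap: 0:o
completions by unplaced set U, small U first (add the entries for U minus each lowest piece of U):
  |U|=1: {8}:1
  |U|=2: {7,8}:1
  |U|=3: {5,7,8}:1  {6,7,8}:1
  |U|=4: {4,5,7,8}:1  {5,6,7,8}:2
  |U|=5: {3,4,5,7,8}:1  {4,5,6,7,8}:3
  |U|=6: {3,4,5,6,7,8}:4
  |U|=7: {2,3,4,5,6,7,8}:4
  start at 0(o): 4

4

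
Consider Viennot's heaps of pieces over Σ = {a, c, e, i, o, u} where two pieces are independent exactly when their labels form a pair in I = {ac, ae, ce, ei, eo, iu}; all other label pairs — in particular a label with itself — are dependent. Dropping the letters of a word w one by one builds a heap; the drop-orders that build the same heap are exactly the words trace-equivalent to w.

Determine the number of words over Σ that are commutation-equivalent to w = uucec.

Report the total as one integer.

#0=u has no predecessor
#1=u depends on [0:u]
#2=c depends on [1:u]
#3=e depends on [1:u]
#4=c depends on [2:c]
sources: [0:u]
N(rest) = Σ N(rest − s) over sources s of rest; N(one piece) = 1:
  size 1 → [3]=1  [4]=1
  size 2 → [2,4]=1  [3,4]=2
  size 3 → [2,3,4]=3
  first=0(u) contributes 3

3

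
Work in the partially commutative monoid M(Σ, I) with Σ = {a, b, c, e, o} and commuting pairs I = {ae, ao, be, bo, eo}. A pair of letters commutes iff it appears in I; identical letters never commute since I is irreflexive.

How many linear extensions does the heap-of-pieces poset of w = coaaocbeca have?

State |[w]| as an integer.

drop 0:c onto floor
drop 1:o onto {0:c}
drop 2:a onto {0:c}
drop 3:a onto {2:a}
drop 4:o onto {1:o}
drop 5:c onto {3:a, 4:o}
drop 6:b onto {5:c}
drop 7:e onto {5:c}
drop 8:c onto {6:b, 7:e}
drop 9:a onto {8:c}
ground layer = {0:c}
drop-orders for the pieces not yet dropped (sum over which currently-grounded one goes next):
  1 to go: {9} 1
  2 to go: {8,9} 1
  3 to go: {6,8,9} 1  {7,8,9} 1
  4 to go: {6,7,8,9} 2
  5 to go: {5,6,7,8,9} 2
  6 to go: {3,5,6,7,8,9} 2  {4,5,6,7,8,9} 2
  7 to go: {1,4,5,6,7,8,9} 2  {2,3,5,6,7,8,9} 2  {3,4,5,6,7,8,9} 4
  8 to go: {1,3,4,5,6,7,8,9} 6  {2,3,4,5,6,7,8,9} 6
  if 0:c drops first: 12 orders

12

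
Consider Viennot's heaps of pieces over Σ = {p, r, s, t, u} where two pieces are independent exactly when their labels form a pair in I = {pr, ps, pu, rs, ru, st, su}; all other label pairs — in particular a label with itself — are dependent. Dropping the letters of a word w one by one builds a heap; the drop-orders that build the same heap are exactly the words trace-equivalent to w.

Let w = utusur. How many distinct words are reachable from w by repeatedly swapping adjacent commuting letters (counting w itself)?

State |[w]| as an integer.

#0=u has no predecessor
#1=t depends on [0:u]
#2=u depends on [1:t]
#3=s has no predecessor
#4=u depends on [2:u]
#5=r depends on [1:t]
sources: [0:u, 3:s]
N(rest) = Σ N(rest − s) over sources s of rest; N(one piece) = 1:
  size 1 → [3]=1  [4]=1  [5]=1
  size 2 → [2,4]=1  [3,4]=2  [3,5]=2  [4,5]=2
  size 3 → [2,3,4]=3  [2,4,5]=3  [3,4,5]=6
  size 4 → [1,2,4,5]=3  [2,3,4,5]=12
  first=0(u) contributes 15
  first=3(s) contributes 3
|[w]| = 18

18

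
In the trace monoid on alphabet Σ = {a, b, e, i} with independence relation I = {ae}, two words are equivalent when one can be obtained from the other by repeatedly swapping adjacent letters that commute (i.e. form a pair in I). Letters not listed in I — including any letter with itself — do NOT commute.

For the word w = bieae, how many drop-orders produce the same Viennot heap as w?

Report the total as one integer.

drop 0:b onto floor
drop 1:i onto {0:b}
drop 2:e onto {1:i}
drop 3:a onto {1:i}
drop 4:e onto {2:e}
ground layer = {0:b}
drop-orders for the pieces not yet dropped (sum over which currently-grounded one goes next):
  1 to go: {3} 1  {4} 1
  2 to go: {2,4} 1  {3,4} 2
  3 to go: {2,3,4} 3
  if 0:b drops first: 3 orders

3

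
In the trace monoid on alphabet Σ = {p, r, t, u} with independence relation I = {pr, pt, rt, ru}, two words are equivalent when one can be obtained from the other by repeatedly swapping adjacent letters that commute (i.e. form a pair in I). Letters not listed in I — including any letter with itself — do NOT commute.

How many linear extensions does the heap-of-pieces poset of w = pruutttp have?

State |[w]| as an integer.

32

piece 0:p — minimal
piece 1:r — minimal
piece 2:u rests on {0:p}
piece 3:u rests on {2:u}
piece 4:t rests on {3:u}
piece 5:t rests on {4:t}
piece 6:t rests on {5:t}
piece 7:p rests on {3:u}
minimal pieces: {0:p, 1:r}
ways to finish when only these pieces remain (= sum over removing one remaining piece with nothing left below it):
  1 left: {1}→1  {6}→1  {7}→1
  2 left: {1,6}→2  {1,7}→2  {5,6}→1  {6,7}→2
  3 left: {1,5,6}→3  {1,6,7}→6  {4,5,6}→1  {5,6,7}→3
  4 left: {1,4,5,6}→4  {1,5,6,7}→12  {4,5,6,7}→4
  5 left: {1,4,5,6,7}→20  {3,4,5,6,7}→4
  6 left: {1,3,4,5,6,7}→24  {2,3,4,5,6,7}→4
  placing 0:p first → 28 extensions
  placing 1:r first → 4 extensions
total linear extensions = 32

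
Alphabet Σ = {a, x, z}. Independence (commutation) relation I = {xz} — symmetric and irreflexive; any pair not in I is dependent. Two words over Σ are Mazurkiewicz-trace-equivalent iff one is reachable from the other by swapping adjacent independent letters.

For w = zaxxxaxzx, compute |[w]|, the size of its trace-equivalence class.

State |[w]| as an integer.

drop 0:z onto floor
drop 1:a onto {0:z}
drop 2:x onto {1:a}
drop 3:x onto {2:x}
drop 4:x onto {3:x}
drop 5:a onto {4:x}
drop 6:x onto {5:a}
drop 7:z onto {5:a}
drop 8:x onto {6:x}
ground layer = {0:z}
drop-orders for the pieces not yet dropped (sum over which currently-grounded one goes next):
  1 to go: {7} 1  {8} 1
  2 to go: {6,8} 1  {7,8} 2
  3 to go: {6,7,8} 3
  4 to go: {5,6,7,8} 3
  5 to go: {4,5,6,7,8} 3
  6 to go: {3,4,5,6,7,8} 3
  7 to go: {2,3,4,5,6,7,8} 3
  if 0:z drops first: 3 orders

3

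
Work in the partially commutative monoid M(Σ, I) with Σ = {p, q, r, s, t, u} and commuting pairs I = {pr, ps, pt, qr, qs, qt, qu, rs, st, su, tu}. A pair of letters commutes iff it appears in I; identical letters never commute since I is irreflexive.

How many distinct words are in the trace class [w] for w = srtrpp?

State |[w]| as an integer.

60

piece 0:s — minimal
piece 1:r — minimal
piece 2:t rests on {1:r}
piece 3:r rests on {2:t}
piece 4:p — minimal
piece 5:p rests on {4:p}
minimal pieces: {0:s, 1:r, 4:p}
ways to finish when only these pieces remain (= sum over removing one remaining piece with nothing left below it):
  1 left: {0}→1  {3}→1  {5}→1
  2 left: {0,3}→2  {0,5}→2  {2,3}→1  {3,5}→2  {4,5}→1
  3 left: {0,2,3}→3  {0,3,5}→6  {0,4,5}→3  {1,2,3}→1  {2,3,5}→3  {3,4,5}→3
  4 left: {0,1,2,3}→4  {0,2,3,5}→12  {0,3,4,5}→12  {1,2,3,5}→4  {2,3,4,5}→6
  placing 0:s first → 10 extensions
  placing 1:r first → 30 extensions
  placing 4:p first → 20 extensions
total linear extensions = 60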